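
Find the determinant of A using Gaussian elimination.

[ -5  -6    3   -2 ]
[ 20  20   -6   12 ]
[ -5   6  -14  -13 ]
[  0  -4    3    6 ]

Forward elimination:
R2 <- R2 - (-4)*R1:  [  0  -4   6   4 ]
R3 <- R3 - (1)*R1:  [   0   12  -17  -11 ]
R3 <- R3 - (-3)*R2:  [ 0  0  1  1 ]
R4 <- R4 - (1)*R2:  [  0   0  -3   2 ]
R4 <- R4 - (-3)*R3:  [ 0  0  0  5 ]
Upper-triangular form:
[ -5  -6  3  -2 ]
[  0  -4  6   4 ]
[  0   0  1   1 ]
[  0   0  0   5 ]
det(A) = (-1)^0 * (-5) * (-4) * (1) * (5) = 100  (0 row swaps -> sign +1)

det(A) = 100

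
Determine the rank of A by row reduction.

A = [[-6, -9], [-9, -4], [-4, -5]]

rank(A) = 2

Row reduction:
R2 <- R2 - (3/2)*R1:  [    0  19/2 ]
R3 <- R3 - (2/3)*R1:  [ 0  1 ]
R3 <- R3 - (2/19)*R2:  [ 0  0 ]
Row echelon form:
[ -6    -9 ]
[  0  19/2 ]
[  0     0 ]
Nonzero rows / pivot columns: 2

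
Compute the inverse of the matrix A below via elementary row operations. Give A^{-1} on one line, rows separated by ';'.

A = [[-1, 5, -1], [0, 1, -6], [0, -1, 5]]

inverse = [-1 -24 -29; 0 -5 -6; 0 -1 -1]

Gauss-Jordan on [A | I]:
R1 <- (1/-1)*R1:  [  1  -5   1  |  -1   0   0 ]
R1 <- R1 - (-5)*R2:  [   1    0  -29  |   -1    5    0 ]
R3 <- R3 - (-1)*R2:  [  0   0  -1  |   0   1   1 ]
R3 <- (1/-1)*R3:  [  0   0   1  |   0  -1  -1 ]
R1 <- R1 - (-29)*R3:  [   1    0    0  |   -1  -24  -29 ]
R2 <- R2 - (-6)*R3:  [  0   1   0  |   0  -5  -6 ]
Right block of [I | A^{-1}] is the inverse:
[ -1  -24  -29 ]
[  0   -5   -6 ]
[  0   -1   -1 ]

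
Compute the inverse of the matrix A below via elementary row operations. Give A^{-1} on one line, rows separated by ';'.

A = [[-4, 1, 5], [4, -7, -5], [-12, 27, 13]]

inverse = [-11/12 -61/24 -5/8; -1/6 -1/6 0; -1/2 -2 -1/2]

Gauss-Jordan on [A | I]:
R1 <- (1/-4)*R1:  [    1  -1/4  -5/4  |  -1/4     0     0 ]
R2 <- R2 - (4)*R1:  [  0  -6   0  |   1   1   0 ]
R3 <- R3 - (-12)*R1:  [  0  24  -2  |  -3   0   1 ]
R2 <- (1/-6)*R2:  [    0     1     0  |  -1/6  -1/6     0 ]
R1 <- R1 - (-1/4)*R2:  [     1      0   -5/4  |  -7/24  -1/24      0 ]
R3 <- R3 - (24)*R2:  [  0   0  -2  |   1   4   1 ]
R3 <- (1/-2)*R3:  [    0     0     1  |  -1/2    -2  -1/2 ]
R1 <- R1 - (-5/4)*R3:  [      1       0       0  |  -11/12  -61/24    -5/8 ]
Right block of [I | A^{-1}] is the inverse:
[ -11/12  -61/24  -5/8 ]
[   -1/6    -1/6     0 ]
[   -1/2      -2  -1/2 ]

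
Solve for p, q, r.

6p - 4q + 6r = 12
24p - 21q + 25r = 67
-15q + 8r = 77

(-4, -3, 4)

Forward elimination on [A|b]:
R2 <- R2 - (4)*R1:  [  0  -5   1  19 ]
R3 <- R3 - (3)*R2:  [  0   0   5  20 ]
Row echelon form:
[ 6  -4  6  |  12 ]
[ 0  -5  1  |  19 ]
[ 0   0  5  |  20 ]
Back-substitution:
r = (20) / 5 = 4
q = (19 - (1)*(4)) / -5 = -3
p = (12 - (-4)*(-3) - (6)*(4)) / 6 = -4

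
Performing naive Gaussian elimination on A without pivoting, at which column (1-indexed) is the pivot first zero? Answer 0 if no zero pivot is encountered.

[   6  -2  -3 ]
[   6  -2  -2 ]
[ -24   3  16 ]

first zero-pivot column = 2

Naive forward elimination:
R2 <- R2 - (1)*R1:  [ 0  0  1 ]
R3 <- R3 - (-4)*R1:  [  0  -5   4 ]
Matrix at this point:
[ 6  -2  -3 ]
[ 0   0   1 ]
[ 0  -5   4 ]
Pivot entry (2,2) is zero but row 3 has -5 in column 2 -> naive elimination stops; a row interchange (e.g. R2 <-> R3) would be required here.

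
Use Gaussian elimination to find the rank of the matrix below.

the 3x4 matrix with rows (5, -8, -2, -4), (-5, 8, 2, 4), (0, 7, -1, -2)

Row reduction:
R2 <- R2 - (-1)*R1:  [ 0  0  0  0 ]
R2 <-> R3   (pivot in column 2 was zero)
[ 5  -8  -2  -4 ]
[ 0   7  -1  -2 ]
[ 0   0   0   0 ]
Row echelon form:
[ 5  -8  -2  -4 ]
[ 0   7  -1  -2 ]
[ 0   0   0   0 ]
Nonzero rows / pivot columns: 2

rank(A) = 2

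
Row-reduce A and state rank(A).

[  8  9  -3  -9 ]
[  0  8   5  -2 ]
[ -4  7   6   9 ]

Row reduction:
R3 <- R3 - (-1/2)*R1:  [    0  23/2   9/2   9/2 ]
R3 <- R3 - (23/16)*R2:  [      0       0  -43/16    59/8 ]
Row echelon form:
[ 8  9      -3    -9 ]
[ 0  8       5    -2 ]
[ 0  0  -43/16  59/8 ]
Nonzero rows / pivot columns: 3

rank(A) = 3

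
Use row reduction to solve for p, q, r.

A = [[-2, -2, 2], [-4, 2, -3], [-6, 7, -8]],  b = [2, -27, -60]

(4, -4, 1)

Forward elimination on [A|b]:
R2 <- R2 - (2)*R1:  [   0    6   -7  -31 ]
R3 <- R3 - (3)*R1:  [   0   13  -14  -66 ]
R3 <- R3 - (13/6)*R2:  [   0    0  7/6  7/6 ]
Row echelon form:
[ -2  -2    2  |    2 ]
[  0   6   -7  |  -31 ]
[  0   0  7/6  |  7/6 ]
Back-substitution:
r = (7/6) / (7/6) = 1
q = (-31 - (-7)*(1)) / 6 = -4
p = (2 - (-2)*(-4) - (2)*(1)) / -2 = 4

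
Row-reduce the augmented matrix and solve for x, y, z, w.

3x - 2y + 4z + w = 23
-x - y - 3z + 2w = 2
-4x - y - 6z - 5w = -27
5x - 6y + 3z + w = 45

Forward elimination on [A|b]:
R2 <- R2 - (-1/3)*R1:  [    0  -5/3  -5/3   7/3  29/3 ]
R3 <- R3 - (-4/3)*R1:  [     0  -11/3   -2/3  -11/3   11/3 ]
R4 <- R4 - (5/3)*R1:  [     0   -8/3  -11/3   -2/3   20/3 ]
R3 <- R3 - (11/5)*R2:  [     0      0      3  -44/5  -88/5 ]
R4 <- R4 - (8/5)*R2:  [     0      0     -1  -22/5  -44/5 ]
R4 <- R4 - (-1/3)*R3:  [     0      0      0  -22/3  -44/3 ]
Row echelon form:
[ 3    -2     4      1  |     23 ]
[ 0  -5/3  -5/3    7/3  |   29/3 ]
[ 0     0     3  -44/5  |  -88/5 ]
[ 0     0     0  -22/3  |  -44/3 ]
Back-substitution:
w = (-44/3) / (-22/3) = 2
z = (-88/5 - (-44/5)*(2)) / 3 = 0
y = (29/3 - (-5/3)*(0) - (7/3)*(2)) / (-5/3) = -3
x = (23 - (-2)*(-3) - (4)*(0) - (1)*(2)) / 3 = 5

(5, -3, 0, 2)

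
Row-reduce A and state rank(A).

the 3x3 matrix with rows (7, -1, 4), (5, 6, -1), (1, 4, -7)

Row reduction:
R2 <- R2 - (5/7)*R1:  [     0   47/7  -27/7 ]
R3 <- R3 - (1/7)*R1:  [     0   29/7  -53/7 ]
R3 <- R3 - (29/47)*R2:  [       0        0  -244/47 ]
Row echelon form:
[ 7    -1        4 ]
[ 0  47/7    -27/7 ]
[ 0     0  -244/47 ]
Nonzero rows / pivot columns: 3

rank(A) = 3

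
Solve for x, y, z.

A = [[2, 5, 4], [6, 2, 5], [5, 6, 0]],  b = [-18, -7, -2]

Forward elimination on [A|b]:
R2 <- R2 - (3)*R1:  [   0  -13   -7   47 ]
R3 <- R3 - (5/2)*R1:  [     0  -13/2    -10     43 ]
R3 <- R3 - (1/2)*R2:  [     0      0  -13/2   39/2 ]
Row echelon form:
[ 2    5      4  |   -18 ]
[ 0  -13     -7  |    47 ]
[ 0    0  -13/2  |  39/2 ]
Back-substitution:
z = (39/2) / (-13/2) = -3
y = (47 - (-7)*(-3)) / -13 = -2
x = (-18 - (5)*(-2) - (4)*(-3)) / 2 = 2

(2, -2, -3)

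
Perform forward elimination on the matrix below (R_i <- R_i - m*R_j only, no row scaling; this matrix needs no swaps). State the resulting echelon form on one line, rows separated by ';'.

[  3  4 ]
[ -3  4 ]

Forward elimination:
R2 <- R2 - (-1)*R1:  [ 0  8 ]
Row echelon form:
[ 3  4 ]
[ 0  8 ]

REF = [3 4; 0 8]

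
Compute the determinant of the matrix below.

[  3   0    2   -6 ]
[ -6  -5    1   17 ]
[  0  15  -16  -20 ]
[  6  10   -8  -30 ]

det(A) = 30

Forward elimination:
R2 <- R2 - (-2)*R1:  [  0  -5   5   5 ]
R4 <- R4 - (2)*R1:  [   0   10  -12  -18 ]
R3 <- R3 - (-3)*R2:  [  0   0  -1  -5 ]
R4 <- R4 - (-2)*R2:  [  0   0  -2  -8 ]
R4 <- R4 - (2)*R3:  [ 0  0  0  2 ]
Upper-triangular form:
[ 3   0   2  -6 ]
[ 0  -5   5   5 ]
[ 0   0  -1  -5 ]
[ 0   0   0   2 ]
det(A) = (-1)^0 * (3) * (-5) * (-1) * (2) = 30  (0 row swaps -> sign +1)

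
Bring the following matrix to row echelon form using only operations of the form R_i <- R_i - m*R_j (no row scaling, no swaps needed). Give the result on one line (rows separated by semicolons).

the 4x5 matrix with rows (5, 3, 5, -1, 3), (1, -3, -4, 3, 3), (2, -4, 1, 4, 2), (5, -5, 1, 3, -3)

Forward elimination:
R2 <- R2 - (1/5)*R1:  [     0  -18/5     -5   16/5   12/5 ]
R3 <- R3 - (2/5)*R1:  [     0  -26/5     -1   22/5    4/5 ]
R4 <- R4 - (1)*R1:  [  0  -8  -4   4  -6 ]
R3 <- R3 - (13/9)*R2:  [    0     0  56/9  -2/9  -8/3 ]
R4 <- R4 - (20/9)*R2:  [     0      0   64/9  -28/9  -34/3 ]
R4 <- R4 - (8/7)*R3:  [     0      0      0  -20/7  -58/7 ]
Row echelon form:
[ 5      3     5     -1      3 ]
[ 0  -18/5    -5   16/5   12/5 ]
[ 0      0  56/9   -2/9   -8/3 ]
[ 0      0     0  -20/7  -58/7 ]

REF = [5 3 5 -1 3; 0 -18/5 -5 16/5 12/5; 0 0 56/9 -2/9 -8/3; 0 0 0 -20/7 -58/7]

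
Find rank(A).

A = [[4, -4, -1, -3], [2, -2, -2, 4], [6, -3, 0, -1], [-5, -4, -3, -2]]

rank(A) = 4

Row reduction:
R2 <- R2 - (1/2)*R1:  [    0     0  -3/2  11/2 ]
R3 <- R3 - (3/2)*R1:  [   0    3  3/2  7/2 ]
R4 <- R4 - (-5/4)*R1:  [     0     -9  -17/4  -23/4 ]
R2 <-> R3   (pivot in column 2 was zero)
[ 4  -4     -1     -3 ]
[ 0   3    3/2    7/2 ]
[ 0   0   -3/2   11/2 ]
[ 0  -9  -17/4  -23/4 ]
R4 <- R4 - (-3)*R2:  [    0     0   1/4  19/4 ]
R4 <- R4 - (-1/6)*R3:  [    0     0     0  17/3 ]
Row echelon form:
[ 4  -4    -1    -3 ]
[ 0   3   3/2   7/2 ]
[ 0   0  -3/2  11/2 ]
[ 0   0     0  17/3 ]
Nonzero rows / pivot columns: 4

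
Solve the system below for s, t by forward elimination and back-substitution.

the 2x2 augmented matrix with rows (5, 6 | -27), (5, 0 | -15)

Forward elimination on [A|b]:
R2 <- R2 - (1)*R1:  [  0  -6  12 ]
Row echelon form:
[ 5   6  |  -27 ]
[ 0  -6  |   12 ]
Back-substitution:
t = (12) / -6 = -2
s = (-27 - (6)*(-2)) / 5 = -3

(-3, -2)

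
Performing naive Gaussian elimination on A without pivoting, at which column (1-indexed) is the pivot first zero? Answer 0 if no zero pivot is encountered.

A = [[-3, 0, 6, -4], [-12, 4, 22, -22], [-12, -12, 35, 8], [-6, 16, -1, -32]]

first zero-pivot column = 0

Naive forward elimination:
R2 <- R2 - (4)*R1:  [  0   4  -2  -6 ]
R3 <- R3 - (4)*R1:  [   0  -12   11   24 ]
R4 <- R4 - (2)*R1:  [   0   16  -13  -24 ]
R3 <- R3 - (-3)*R2:  [ 0  0  5  6 ]
R4 <- R4 - (4)*R2:  [  0   0  -5   0 ]
R4 <- R4 - (-1)*R3:  [ 0  0  0  6 ]
All pivots nonzero; naive elimination completes without hitting a zero pivot.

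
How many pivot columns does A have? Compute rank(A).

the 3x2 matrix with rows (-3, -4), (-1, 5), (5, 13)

Row reduction:
R2 <- R2 - (1/3)*R1:  [    0  19/3 ]
R3 <- R3 - (-5/3)*R1:  [    0  19/3 ]
R3 <- R3 - (1)*R2:  [ 0  0 ]
Row echelon form:
[ -3    -4 ]
[  0  19/3 ]
[  0     0 ]
Nonzero rows / pivot columns: 2

rank(A) = 2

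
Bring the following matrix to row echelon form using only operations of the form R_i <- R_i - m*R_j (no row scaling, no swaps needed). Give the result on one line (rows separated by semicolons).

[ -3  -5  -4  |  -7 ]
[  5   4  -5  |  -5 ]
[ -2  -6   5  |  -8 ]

Forward elimination:
R2 <- R2 - (-5/3)*R1:  [     0  -13/3  -35/3  -50/3 ]
R3 <- R3 - (2/3)*R1:  [     0   -8/3   23/3  -10/3 ]
R3 <- R3 - (8/13)*R2:  [      0       0  193/13   90/13 ]
Row echelon form:
[ -3     -5      -4  |     -7 ]
[  0  -13/3   -35/3  |  -50/3 ]
[  0      0  193/13  |  90/13 ]

REF = [-3 -5 -4 -7; 0 -13/3 -35/3 -50/3; 0 0 193/13 90/13]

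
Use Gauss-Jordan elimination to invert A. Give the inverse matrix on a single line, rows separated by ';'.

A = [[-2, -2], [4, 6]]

inverse = [-3/2 -1/2; 1 1/2]

Gauss-Jordan on [A | I]:
R1 <- (1/-2)*R1:  [    1     1  |  -1/2     0 ]
R2 <- R2 - (4)*R1:  [ 0  2  |  2  1 ]
R2 <- (1/2)*R2:  [   0    1  |    1  1/2 ]
R1 <- R1 - (1)*R2:  [    1     0  |  -3/2  -1/2 ]
Right block of [I | A^{-1}] is the inverse:
[ -3/2  -1/2 ]
[    1   1/2 ]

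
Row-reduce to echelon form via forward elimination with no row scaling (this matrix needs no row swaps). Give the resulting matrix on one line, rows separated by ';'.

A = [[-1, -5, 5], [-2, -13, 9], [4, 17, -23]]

REF = [-1 -5 5; 0 -3 -1; 0 0 -2]

Forward elimination:
R2 <- R2 - (2)*R1:  [  0  -3  -1 ]
R3 <- R3 - (-4)*R1:  [  0  -3  -3 ]
R3 <- R3 - (1)*R2:  [  0   0  -2 ]
Row echelon form:
[ -1  -5   5 ]
[  0  -3  -1 ]
[  0   0  -2 ]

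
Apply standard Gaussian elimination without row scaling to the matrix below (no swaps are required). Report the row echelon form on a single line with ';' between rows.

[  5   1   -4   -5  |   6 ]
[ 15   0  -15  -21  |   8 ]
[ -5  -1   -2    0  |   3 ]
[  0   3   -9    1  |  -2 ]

Forward elimination:
R2 <- R2 - (3)*R1:  [   0   -3   -3   -6  -10 ]
R3 <- R3 - (-1)*R1:  [  0   0  -6  -5   9 ]
R4 <- R4 - (-1)*R2:  [   0    0  -12   -5  -12 ]
R4 <- R4 - (2)*R3:  [   0    0    0    5  -30 ]
Row echelon form:
[ 5   1  -4  -5  |    6 ]
[ 0  -3  -3  -6  |  -10 ]
[ 0   0  -6  -5  |    9 ]
[ 0   0   0   5  |  -30 ]

REF = [5 1 -4 -5 6; 0 -3 -3 -6 -10; 0 0 -6 -5 9; 0 0 0 5 -30]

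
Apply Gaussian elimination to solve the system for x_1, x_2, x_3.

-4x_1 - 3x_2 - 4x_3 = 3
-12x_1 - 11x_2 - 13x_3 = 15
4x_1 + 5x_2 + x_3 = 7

(4, -1, -4)

Forward elimination on [A|b]:
R2 <- R2 - (3)*R1:  [  0  -2  -1   6 ]
R3 <- R3 - (-1)*R1:  [  0   2  -3  10 ]
R3 <- R3 - (-1)*R2:  [  0   0  -4  16 ]
Row echelon form:
[ -4  -3  -4  |   3 ]
[  0  -2  -1  |   6 ]
[  0   0  -4  |  16 ]
Back-substitution:
x_3 = (16) / -4 = -4
x_2 = (6 - (-1)*(-4)) / -2 = -1
x_1 = (3 - (-3)*(-1) - (-4)*(-4)) / -4 = 4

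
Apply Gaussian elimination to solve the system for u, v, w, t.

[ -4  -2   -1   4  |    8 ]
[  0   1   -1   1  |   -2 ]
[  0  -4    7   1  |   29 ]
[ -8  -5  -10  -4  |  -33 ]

Forward elimination on [A|b]:
R4 <- R4 - (2)*R1:  [   0   -1   -8  -12  -49 ]
R3 <- R3 - (-4)*R2:  [  0   0   3   5  21 ]
R4 <- R4 - (-1)*R2:  [   0    0   -9  -11  -51 ]
R4 <- R4 - (-3)*R3:  [  0   0   0   4  12 ]
Row echelon form:
[ -4  -2  -1  4  |   8 ]
[  0   1  -1  1  |  -2 ]
[  0   0   3  5  |  21 ]
[  0   0   0  4  |  12 ]
Back-substitution:
t = (12) / 4 = 3
w = (21 - (5)*(3)) / 3 = 2
v = (-2 - (-1)*(2) - (1)*(3)) / 1 = -3
u = (8 - (-2)*(-3) - (-1)*(2) - (4)*(3)) / -4 = 2

(2, -3, 2, 3)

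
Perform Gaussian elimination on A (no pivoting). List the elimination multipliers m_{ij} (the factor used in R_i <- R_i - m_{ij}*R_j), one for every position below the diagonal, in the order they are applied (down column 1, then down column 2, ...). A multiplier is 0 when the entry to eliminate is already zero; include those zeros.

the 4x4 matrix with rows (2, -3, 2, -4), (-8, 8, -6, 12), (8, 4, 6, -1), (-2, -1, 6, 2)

Forward elimination:
R2 <- R2 - (-4)*R1:  [  0  -4   2  -4 ]
R3 <- R3 - (4)*R1:  [  0  16  -2  15 ]
R4 <- R4 - (-1)*R1:  [  0  -4   8  -2 ]
R3 <- R3 - (-4)*R2:  [  0   0   6  -1 ]
R4 <- R4 - (1)*R2:  [ 0  0  6  2 ]
R4 <- R4 - (1)*R3:  [ 0  0  0  3 ]
Multipliers (in order of application): m_{21} = -4, m_{31} = 4, m_{41} = -1, m_{32} = -4, m_{42} = 1, m_{43} = 1

multipliers: -4, 4, -1, -4, 1, 1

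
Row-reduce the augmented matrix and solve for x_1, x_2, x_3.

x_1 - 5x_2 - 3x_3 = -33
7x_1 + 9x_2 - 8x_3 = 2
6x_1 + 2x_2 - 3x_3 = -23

Forward elimination on [A|b]:
R2 <- R2 - (7)*R1:  [   0   44   13  233 ]
R3 <- R3 - (6)*R1:  [   0   32   15  175 ]
R3 <- R3 - (8/11)*R2:  [     0      0  61/11  61/11 ]
Row echelon form:
[ 1  -5     -3  |    -33 ]
[ 0  44     13  |    233 ]
[ 0   0  61/11  |  61/11 ]
Back-substitution:
x_3 = (61/11) / (61/11) = 1
x_2 = (233 - (13)*(1)) / 44 = 5
x_1 = (-33 - (-5)*(5) - (-3)*(1)) / 1 = -5

(-5, 5, 1)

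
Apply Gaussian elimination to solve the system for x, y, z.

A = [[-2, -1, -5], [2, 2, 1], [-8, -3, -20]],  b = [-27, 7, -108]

(1, 0, 5)

Forward elimination on [A|b]:
R2 <- R2 - (-1)*R1:  [   0    1   -4  -20 ]
R3 <- R3 - (4)*R1:  [ 0  1  0  0 ]
R3 <- R3 - (1)*R2:  [  0   0   4  20 ]
Row echelon form:
[ -2  -1  -5  |  -27 ]
[  0   1  -4  |  -20 ]
[  0   0   4  |   20 ]
Back-substitution:
z = (20) / 4 = 5
y = (-20 - (-4)*(5)) / 1 = 0
x = (-27 - (-1)*(0) - (-5)*(5)) / -2 = 1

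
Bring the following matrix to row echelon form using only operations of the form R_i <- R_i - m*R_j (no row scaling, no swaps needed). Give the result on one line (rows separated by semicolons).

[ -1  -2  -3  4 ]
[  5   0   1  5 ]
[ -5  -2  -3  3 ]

REF = [-1 -2 -3 4; 0 -10 -14 25; 0 0 4/5 3]

Forward elimination:
R2 <- R2 - (-5)*R1:  [   0  -10  -14   25 ]
R3 <- R3 - (5)*R1:  [   0    8   12  -17 ]
R3 <- R3 - (-4/5)*R2:  [   0    0  4/5    3 ]
Row echelon form:
[ -1   -2   -3   4 ]
[  0  -10  -14  25 ]
[  0    0  4/5   3 ]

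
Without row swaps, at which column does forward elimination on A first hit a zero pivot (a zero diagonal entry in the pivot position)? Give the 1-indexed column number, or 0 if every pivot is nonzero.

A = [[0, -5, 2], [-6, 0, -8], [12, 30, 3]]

Naive forward elimination:
Pivot entry (1,1) is zero but row 2 has -6 in column 1 -> naive elimination stops; a row interchange (e.g. R1 <-> R2) would be required here.

first zero-pivot column = 1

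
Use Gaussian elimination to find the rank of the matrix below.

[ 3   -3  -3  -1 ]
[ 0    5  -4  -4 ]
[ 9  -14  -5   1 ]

rank(A) = 2

Row reduction:
R3 <- R3 - (3)*R1:  [  0  -5   4   4 ]
R3 <- R3 - (-1)*R2:  [ 0  0  0  0 ]
Row echelon form:
[ 3  -3  -3  -1 ]
[ 0   5  -4  -4 ]
[ 0   0   0   0 ]
Nonzero rows / pivot columns: 2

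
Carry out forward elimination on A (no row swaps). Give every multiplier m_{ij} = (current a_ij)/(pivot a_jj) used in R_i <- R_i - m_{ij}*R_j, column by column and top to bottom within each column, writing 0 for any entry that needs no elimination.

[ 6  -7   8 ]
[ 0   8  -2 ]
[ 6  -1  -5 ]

multipliers: 0, 1, 3/4

Forward elimination:
R2: entry in column 1 is already 0 -> m_{21} = 0 (no row operation needed)
R3 <- R3 - (1)*R1:  [   0    6  -13 ]
R3 <- R3 - (3/4)*R2:  [     0      0  -23/2 ]
Multipliers (in order of application): m_{21} = 0, m_{31} = 1, m_{32} = 3/4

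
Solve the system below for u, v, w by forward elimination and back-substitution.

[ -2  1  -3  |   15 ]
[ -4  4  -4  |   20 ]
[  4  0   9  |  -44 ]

(-2, -1, -4)

Forward elimination on [A|b]:
R2 <- R2 - (2)*R1:  [   0    2    2  -10 ]
R3 <- R3 - (-2)*R1:  [   0    2    3  -14 ]
R3 <- R3 - (1)*R2:  [  0   0   1  -4 ]
Row echelon form:
[ -2  1  -3  |   15 ]
[  0  2   2  |  -10 ]
[  0  0   1  |   -4 ]
Back-substitution:
w = (-4) / 1 = -4
v = (-10 - (2)*(-4)) / 2 = -1
u = (15 - (1)*(-1) - (-3)*(-4)) / -2 = -2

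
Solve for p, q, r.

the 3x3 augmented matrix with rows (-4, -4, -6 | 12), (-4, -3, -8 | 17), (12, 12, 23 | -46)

(-1, 1, -2)

Forward elimination on [A|b]:
R2 <- R2 - (1)*R1:  [  0   1  -2   5 ]
R3 <- R3 - (-3)*R1:  [   0    0    5  -10 ]
Row echelon form:
[ -4  -4  -6  |   12 ]
[  0   1  -2  |    5 ]
[  0   0   5  |  -10 ]
Back-substitution:
r = (-10) / 5 = -2
q = (5 - (-2)*(-2)) / 1 = 1
p = (12 - (-4)*(1) - (-6)*(-2)) / -4 = -1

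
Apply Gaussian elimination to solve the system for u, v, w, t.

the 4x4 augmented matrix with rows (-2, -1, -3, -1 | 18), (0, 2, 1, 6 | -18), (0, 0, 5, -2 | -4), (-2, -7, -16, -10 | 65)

Forward elimination on [A|b]:
R4 <- R4 - (1)*R1:  [   0   -6  -13   -9   47 ]
R4 <- R4 - (-3)*R2:  [   0    0  -10    9   -7 ]
R4 <- R4 - (-2)*R3:  [   0    0    0    5  -15 ]
Row echelon form:
[ -2  -1  -3  -1  |   18 ]
[  0   2   1   6  |  -18 ]
[  0   0   5  -2  |   -4 ]
[  0   0   0   5  |  -15 ]
Back-substitution:
t = (-15) / 5 = -3
w = (-4 - (-2)*(-3)) / 5 = -2
v = (-18 - (1)*(-2) - (6)*(-3)) / 2 = 1
u = (18 - (-1)*(1) - (-3)*(-2) - (-1)*(-3)) / -2 = -5

(-5, 1, -2, -3)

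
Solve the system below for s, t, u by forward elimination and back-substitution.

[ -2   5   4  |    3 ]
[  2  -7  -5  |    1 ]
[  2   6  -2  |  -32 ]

Forward elimination on [A|b]:
R2 <- R2 - (-1)*R1:  [  0  -2  -1   4 ]
R3 <- R3 - (-1)*R1:  [   0   11    2  -29 ]
R3 <- R3 - (-11/2)*R2:  [    0     0  -7/2    -7 ]
Row echelon form:
[ -2   5     4  |   3 ]
[  0  -2    -1  |   4 ]
[  0   0  -7/2  |  -7 ]
Back-substitution:
u = (-7) / (-7/2) = 2
t = (4 - (-1)*(2)) / -2 = -3
s = (3 - (5)*(-3) - (4)*(2)) / -2 = -5

(-5, -3, 2)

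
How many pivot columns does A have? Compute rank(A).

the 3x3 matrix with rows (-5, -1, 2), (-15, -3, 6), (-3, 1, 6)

rank(A) = 2

Row reduction:
R2 <- R2 - (3)*R1:  [ 0  0  0 ]
R3 <- R3 - (3/5)*R1:  [    0   8/5  24/5 ]
R2 <-> R3   (pivot in column 2 was zero)
[ -5   -1     2 ]
[  0  8/5  24/5 ]
[  0    0     0 ]
Row echelon form:
[ -5   -1     2 ]
[  0  8/5  24/5 ]
[  0    0     0 ]
Nonzero rows / pivot columns: 2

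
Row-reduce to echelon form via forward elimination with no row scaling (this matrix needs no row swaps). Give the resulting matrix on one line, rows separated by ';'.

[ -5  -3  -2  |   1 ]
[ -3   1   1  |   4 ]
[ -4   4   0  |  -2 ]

Forward elimination:
R2 <- R2 - (3/5)*R1:  [    0  14/5  11/5  17/5 ]
R3 <- R3 - (4/5)*R1:  [     0   32/5    8/5  -14/5 ]
R3 <- R3 - (16/7)*R2:  [     0      0  -24/7  -74/7 ]
Row echelon form:
[ -5    -3     -2  |      1 ]
[  0  14/5   11/5  |   17/5 ]
[  0     0  -24/7  |  -74/7 ]

REF = [-5 -3 -2 1; 0 14/5 11/5 17/5; 0 0 -24/7 -74/7]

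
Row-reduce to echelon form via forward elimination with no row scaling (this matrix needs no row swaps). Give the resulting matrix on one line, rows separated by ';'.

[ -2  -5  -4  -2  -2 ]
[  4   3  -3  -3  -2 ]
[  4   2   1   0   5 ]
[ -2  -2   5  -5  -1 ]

Forward elimination:
R2 <- R2 - (-2)*R1:  [   0   -7  -11   -7   -6 ]
R3 <- R3 - (-2)*R1:  [  0  -8  -7  -4   1 ]
R4 <- R4 - (1)*R1:  [  0   3   9  -3   1 ]
R3 <- R3 - (8/7)*R2:  [    0     0  39/7     4  55/7 ]
R4 <- R4 - (-3/7)*R2:  [     0      0   30/7     -6  -11/7 ]
R4 <- R4 - (10/13)*R3:  [       0        0        0  -118/13   -99/13 ]
Row echelon form:
[ -2  -5    -4       -2      -2 ]
[  0  -7   -11       -7      -6 ]
[  0   0  39/7        4    55/7 ]
[  0   0     0  -118/13  -99/13 ]

REF = [-2 -5 -4 -2 -2; 0 -7 -11 -7 -6; 0 0 39/7 4 55/7; 0 0 0 -118/13 -99/13]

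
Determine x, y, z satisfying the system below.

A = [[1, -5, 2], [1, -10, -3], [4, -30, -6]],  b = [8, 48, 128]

Forward elimination on [A|b]:
R2 <- R2 - (1)*R1:  [  0  -5  -5  40 ]
R3 <- R3 - (4)*R1:  [   0  -10  -14   96 ]
R3 <- R3 - (2)*R2:  [  0   0  -4  16 ]
Row echelon form:
[ 1  -5   2  |   8 ]
[ 0  -5  -5  |  40 ]
[ 0   0  -4  |  16 ]
Back-substitution:
z = (16) / -4 = -4
y = (40 - (-5)*(-4)) / -5 = -4
x = (8 - (-5)*(-4) - (2)*(-4)) / 1 = -4

(-4, -4, -4)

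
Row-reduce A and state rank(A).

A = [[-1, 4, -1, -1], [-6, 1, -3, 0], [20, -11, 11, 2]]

Row reduction:
R2 <- R2 - (6)*R1:  [   0  -23    3    6 ]
R3 <- R3 - (-20)*R1:  [   0   69   -9  -18 ]
R3 <- R3 - (-3)*R2:  [ 0  0  0  0 ]
Row echelon form:
[ -1    4  -1  -1 ]
[  0  -23   3   6 ]
[  0    0   0   0 ]
Nonzero rows / pivot columns: 2

rank(A) = 2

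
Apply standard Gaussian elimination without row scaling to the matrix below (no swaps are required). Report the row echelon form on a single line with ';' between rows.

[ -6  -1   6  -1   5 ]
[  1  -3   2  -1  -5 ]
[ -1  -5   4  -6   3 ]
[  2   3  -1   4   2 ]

REF = [-6 -1 6 -1 5; 0 -19/6 3 -7/6 -25/6; 0 0 -30/19 -77/19 162/19; 0 0 0 -191/30 96/5]

Forward elimination:
R2 <- R2 - (-1/6)*R1:  [     0  -19/6      3   -7/6  -25/6 ]
R3 <- R3 - (1/6)*R1:  [     0  -29/6      3  -35/6   13/6 ]
R4 <- R4 - (-1/3)*R1:  [    0   8/3     1  11/3  11/3 ]
R3 <- R3 - (29/19)*R2:  [      0       0  -30/19  -77/19  162/19 ]
R4 <- R4 - (-16/19)*R2:  [     0      0  67/19  51/19   3/19 ]
R4 <- R4 - (-67/30)*R3:  [       0        0        0  -191/30     96/5 ]
Row echelon form:
[ -6     -1       6       -1       5 ]
[  0  -19/6       3     -7/6   -25/6 ]
[  0      0  -30/19   -77/19  162/19 ]
[  0      0       0  -191/30    96/5 ]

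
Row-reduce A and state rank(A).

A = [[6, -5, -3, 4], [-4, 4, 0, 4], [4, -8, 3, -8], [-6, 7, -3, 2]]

rank(A) = 4

Row reduction:
R2 <- R2 - (-2/3)*R1:  [    0   2/3    -2  20/3 ]
R3 <- R3 - (2/3)*R1:  [     0  -14/3      5  -32/3 ]
R4 <- R4 - (-1)*R1:  [  0   2  -6   6 ]
R3 <- R3 - (-7)*R2:  [  0   0  -9  36 ]
R4 <- R4 - (3)*R2:  [   0    0    0  -14 ]
Row echelon form:
[ 6   -5  -3     4 ]
[ 0  2/3  -2  20/3 ]
[ 0    0  -9    36 ]
[ 0    0   0   -14 ]
Nonzero rows / pivot columns: 4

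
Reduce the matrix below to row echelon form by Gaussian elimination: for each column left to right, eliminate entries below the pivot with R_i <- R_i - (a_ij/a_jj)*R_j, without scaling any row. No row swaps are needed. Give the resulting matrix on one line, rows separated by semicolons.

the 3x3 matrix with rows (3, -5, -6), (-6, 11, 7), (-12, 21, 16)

Forward elimination:
R2 <- R2 - (-2)*R1:  [  0   1  -5 ]
R3 <- R3 - (-4)*R1:  [  0   1  -8 ]
R3 <- R3 - (1)*R2:  [  0   0  -3 ]
Row echelon form:
[ 3  -5  -6 ]
[ 0   1  -5 ]
[ 0   0  -3 ]

REF = [3 -5 -6; 0 1 -5; 0 0 -3]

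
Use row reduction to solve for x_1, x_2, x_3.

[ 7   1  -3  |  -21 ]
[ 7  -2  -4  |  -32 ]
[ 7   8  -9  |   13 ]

(-4, 4, -1)

Forward elimination on [A|b]:
R2 <- R2 - (1)*R1:  [   0   -3   -1  -11 ]
R3 <- R3 - (1)*R1:  [  0   7  -6  34 ]
R3 <- R3 - (-7/3)*R2:  [     0      0  -25/3   25/3 ]
Row echelon form:
[ 7   1     -3  |   -21 ]
[ 0  -3     -1  |   -11 ]
[ 0   0  -25/3  |  25/3 ]
Back-substitution:
x_3 = (25/3) / (-25/3) = -1
x_2 = (-11 - (-1)*(-1)) / -3 = 4
x_1 = (-21 - (1)*(4) - (-3)*(-1)) / 7 = -4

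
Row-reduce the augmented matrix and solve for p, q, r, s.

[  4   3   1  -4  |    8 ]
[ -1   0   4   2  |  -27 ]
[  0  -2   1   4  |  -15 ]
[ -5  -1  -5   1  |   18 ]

(1, -1, -5, -3)

Forward elimination on [A|b]:
R2 <- R2 - (-1/4)*R1:  [    0   3/4  17/4     1   -25 ]
R4 <- R4 - (-5/4)*R1:  [     0   11/4  -15/4     -4     28 ]
R3 <- R3 - (-8/3)*R2:  [      0       0    37/3    20/3  -245/3 ]
R4 <- R4 - (11/3)*R2:  [     0      0  -58/3  -23/3  359/3 ]
R4 <- R4 - (-58/37)*R3:  [       0        0        0   103/37  -309/37 ]
Row echelon form:
[ 4    3     1      -4  |        8 ]
[ 0  3/4  17/4       1  |      -25 ]
[ 0    0  37/3    20/3  |   -245/3 ]
[ 0    0     0  103/37  |  -309/37 ]
Back-substitution:
s = (-309/37) / (103/37) = -3
r = (-245/3 - (20/3)*(-3)) / (37/3) = -5
q = (-25 - (17/4)*(-5) - (1)*(-3)) / (3/4) = -1
p = (8 - (3)*(-1) - (1)*(-5) - (-4)*(-3)) / 4 = 1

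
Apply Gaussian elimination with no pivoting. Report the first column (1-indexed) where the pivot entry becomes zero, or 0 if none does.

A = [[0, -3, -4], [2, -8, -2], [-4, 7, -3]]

Naive forward elimination:
Pivot entry (1,1) is zero but row 2 has 2 in column 1 -> naive elimination stops; a row interchange (e.g. R1 <-> R2) would be required here.

first zero-pivot column = 1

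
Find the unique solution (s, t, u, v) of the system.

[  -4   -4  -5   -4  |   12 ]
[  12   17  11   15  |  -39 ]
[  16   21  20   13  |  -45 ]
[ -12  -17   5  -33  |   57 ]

(-2, 0, 0, -1)

Forward elimination on [A|b]:
R2 <- R2 - (-3)*R1:  [  0   5  -4   3  -3 ]
R3 <- R3 - (-4)*R1:  [  0   5   0  -3   3 ]
R4 <- R4 - (3)*R1:  [   0   -5   20  -21   21 ]
R3 <- R3 - (1)*R2:  [  0   0   4  -6   6 ]
R4 <- R4 - (-1)*R2:  [   0    0   16  -18   18 ]
R4 <- R4 - (4)*R3:  [  0   0   0   6  -6 ]
Row echelon form:
[ -4  -4  -5  -4  |  12 ]
[  0   5  -4   3  |  -3 ]
[  0   0   4  -6  |   6 ]
[  0   0   0   6  |  -6 ]
Back-substitution:
v = (-6) / 6 = -1
u = (6 - (-6)*(-1)) / 4 = 0
t = (-3 - (-4)*(0) - (3)*(-1)) / 5 = 0
s = (12 - (-4)*(0) - (-5)*(0) - (-4)*(-1)) / -4 = -2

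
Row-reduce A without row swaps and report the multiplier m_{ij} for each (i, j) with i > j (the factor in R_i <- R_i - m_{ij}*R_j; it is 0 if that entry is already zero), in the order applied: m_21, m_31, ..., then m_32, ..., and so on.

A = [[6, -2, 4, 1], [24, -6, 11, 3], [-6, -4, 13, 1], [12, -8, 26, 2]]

multipliers: 4, -1, 2, -3, -2, 4

Forward elimination:
R2 <- R2 - (4)*R1:  [  0   2  -5  -1 ]
R3 <- R3 - (-1)*R1:  [  0  -6  17   2 ]
R4 <- R4 - (2)*R1:  [  0  -4  18   0 ]
R3 <- R3 - (-3)*R2:  [  0   0   2  -1 ]
R4 <- R4 - (-2)*R2:  [  0   0   8  -2 ]
R4 <- R4 - (4)*R3:  [ 0  0  0  2 ]
Multipliers (in order of application): m_{21} = 4, m_{31} = -1, m_{41} = 2, m_{32} = -3, m_{42} = -2, m_{43} = 4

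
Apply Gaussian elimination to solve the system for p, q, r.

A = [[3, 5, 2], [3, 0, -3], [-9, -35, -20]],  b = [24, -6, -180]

(0, 4, 2)

Forward elimination on [A|b]:
R2 <- R2 - (1)*R1:  [   0   -5   -5  -30 ]
R3 <- R3 - (-3)*R1:  [    0   -20   -14  -108 ]
R3 <- R3 - (4)*R2:  [  0   0   6  12 ]
Row echelon form:
[ 3   5   2  |   24 ]
[ 0  -5  -5  |  -30 ]
[ 0   0   6  |   12 ]
Back-substitution:
r = (12) / 6 = 2
q = (-30 - (-5)*(2)) / -5 = 4
p = (24 - (5)*(4) - (2)*(2)) / 3 = 0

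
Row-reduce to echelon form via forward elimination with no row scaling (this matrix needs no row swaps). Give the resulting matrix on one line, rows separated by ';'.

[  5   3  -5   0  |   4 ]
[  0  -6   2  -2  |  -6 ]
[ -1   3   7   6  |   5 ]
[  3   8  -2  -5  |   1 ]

Forward elimination:
R3 <- R3 - (-1/5)*R1:  [    0  18/5     6     6  29/5 ]
R4 <- R4 - (3/5)*R1:  [    0  31/5     1    -5  -7/5 ]
R3 <- R3 - (-3/5)*R2:  [    0     0  36/5  24/5  11/5 ]
R4 <- R4 - (-31/30)*R2:  [       0        0    46/15  -106/15    -38/5 ]
R4 <- R4 - (23/54)*R3:  [       0        0        0    -82/9  -461/54 ]
Row echelon form:
[ 5   3    -5      0  |        4 ]
[ 0  -6     2     -2  |       -6 ]
[ 0   0  36/5   24/5  |     11/5 ]
[ 0   0     0  -82/9  |  -461/54 ]

REF = [5 3 -5 0 4; 0 -6 2 -2 -6; 0 0 36/5 24/5 11/5; 0 0 0 -82/9 -461/54]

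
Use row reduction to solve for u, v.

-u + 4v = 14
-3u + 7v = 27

(-2, 3)

Forward elimination on [A|b]:
R2 <- R2 - (3)*R1:  [   0   -5  -15 ]
Row echelon form:
[ -1   4  |   14 ]
[  0  -5  |  -15 ]
Back-substitution:
v = (-15) / -5 = 3
u = (14 - (4)*(3)) / -1 = -2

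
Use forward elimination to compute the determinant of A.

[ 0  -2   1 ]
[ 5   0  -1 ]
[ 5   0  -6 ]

Forward elimination:
R1 <-> R2   (pivot in column 1 was zero)
[ 5   0  -1 ]
[ 0  -2   1 ]
[ 5   0  -6 ]
R3 <- R3 - (1)*R1:  [  0   0  -5 ]
Upper-triangular form:
[ 5   0  -1 ]
[ 0  -2   1 ]
[ 0   0  -5 ]
det(A) = (-1)^1 * (5) * (-2) * (-5) = -50  (1 row swap -> sign -1)

det(A) = -50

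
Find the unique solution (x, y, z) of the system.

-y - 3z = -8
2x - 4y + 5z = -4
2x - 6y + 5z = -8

Forward elimination on [A|b]:
R1 <-> R2   (pivot in column 1 was zero)
[ 2  -4   5  -4 ]
[ 0  -1  -3  -8 ]
[ 2  -6   5  -8 ]
R3 <- R3 - (1)*R1:  [  0  -2   0  -4 ]
R3 <- R3 - (2)*R2:  [  0   0   6  12 ]
Row echelon form:
[ 2  -4   5  |  -4 ]
[ 0  -1  -3  |  -8 ]
[ 0   0   6  |  12 ]
Back-substitution:
z = (12) / 6 = 2
y = (-8 - (-3)*(2)) / -1 = 2
x = (-4 - (-4)*(2) - (5)*(2)) / 2 = -3

(-3, 2, 2)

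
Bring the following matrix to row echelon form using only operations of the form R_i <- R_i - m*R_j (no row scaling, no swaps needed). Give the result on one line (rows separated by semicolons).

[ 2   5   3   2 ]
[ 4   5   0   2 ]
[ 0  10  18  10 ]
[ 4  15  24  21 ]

Forward elimination:
R2 <- R2 - (2)*R1:  [  0  -5  -6  -2 ]
R4 <- R4 - (2)*R1:  [  0   5  18  17 ]
R3 <- R3 - (-2)*R2:  [ 0  0  6  6 ]
R4 <- R4 - (-1)*R2:  [  0   0  12  15 ]
R4 <- R4 - (2)*R3:  [ 0  0  0  3 ]
Row echelon form:
[ 2   5   3   2 ]
[ 0  -5  -6  -2 ]
[ 0   0   6   6 ]
[ 0   0   0   3 ]

REF = [2 5 3 2; 0 -5 -6 -2; 0 0 6 6; 0 0 0 3]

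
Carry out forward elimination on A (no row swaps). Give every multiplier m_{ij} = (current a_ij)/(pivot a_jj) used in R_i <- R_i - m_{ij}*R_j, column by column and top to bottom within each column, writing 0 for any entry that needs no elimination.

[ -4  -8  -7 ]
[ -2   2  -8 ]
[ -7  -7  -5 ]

multipliers: 1/2, 7/4, 7/6

Forward elimination:
R2 <- R2 - (1/2)*R1:  [    0     6  -9/2 ]
R3 <- R3 - (7/4)*R1:  [    0     7  29/4 ]
R3 <- R3 - (7/6)*R2:  [    0     0  25/2 ]
Multipliers (in order of application): m_{21} = 1/2, m_{31} = 7/4, m_{32} = 7/6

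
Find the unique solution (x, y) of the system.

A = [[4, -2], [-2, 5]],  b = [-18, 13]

(-4, 1)

Forward elimination on [A|b]:
R2 <- R2 - (-1/2)*R1:  [ 0  4  4 ]
Row echelon form:
[ 4  -2  |  -18 ]
[ 0   4  |    4 ]
Back-substitution:
y = (4) / 4 = 1
x = (-18 - (-2)*(1)) / 4 = -4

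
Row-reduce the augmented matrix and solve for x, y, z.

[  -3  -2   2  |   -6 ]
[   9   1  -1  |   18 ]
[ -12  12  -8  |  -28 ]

(2, -1, -1)

Forward elimination on [A|b]:
R2 <- R2 - (-3)*R1:  [  0  -5   5   0 ]
R3 <- R3 - (4)*R1:  [   0   20  -16   -4 ]
R3 <- R3 - (-4)*R2:  [  0   0   4  -4 ]
Row echelon form:
[ -3  -2  2  |  -6 ]
[  0  -5  5  |   0 ]
[  0   0  4  |  -4 ]
Back-substitution:
z = (-4) / 4 = -1
y = (0 - (5)*(-1)) / -5 = -1
x = (-6 - (-2)*(-1) - (2)*(-1)) / -3 = 2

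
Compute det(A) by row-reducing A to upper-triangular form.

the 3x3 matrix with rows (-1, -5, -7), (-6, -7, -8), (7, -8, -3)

Forward elimination:
R2 <- R2 - (6)*R1:  [  0  23  34 ]
R3 <- R3 - (-7)*R1:  [   0  -43  -52 ]
R3 <- R3 - (-43/23)*R2:  [      0       0  266/23 ]
Upper-triangular form:
[ -1  -5      -7 ]
[  0  23      34 ]
[  0   0  266/23 ]
det(A) = (-1)^0 * (-1) * (23) * (266/23) = -266  (0 row swaps -> sign +1)

det(A) = -266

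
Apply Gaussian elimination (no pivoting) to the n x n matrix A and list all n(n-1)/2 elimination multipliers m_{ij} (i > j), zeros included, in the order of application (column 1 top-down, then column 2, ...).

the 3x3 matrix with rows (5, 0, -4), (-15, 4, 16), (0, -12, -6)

multipliers: -3, 0, -3

Forward elimination:
R2 <- R2 - (-3)*R1:  [ 0  4  4 ]
R3: entry in column 1 is already 0 -> m_{31} = 0 (no row operation needed)
R3 <- R3 - (-3)*R2:  [ 0  0  6 ]
Multipliers (in order of application): m_{21} = -3, m_{31} = 0, m_{32} = -3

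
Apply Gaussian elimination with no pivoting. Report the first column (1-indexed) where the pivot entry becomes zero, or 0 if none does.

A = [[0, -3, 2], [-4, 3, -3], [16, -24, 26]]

Naive forward elimination:
Pivot entry (1,1) is zero but row 2 has -4 in column 1 -> naive elimination stops; a row interchange (e.g. R1 <-> R2) would be required here.

first zero-pivot column = 1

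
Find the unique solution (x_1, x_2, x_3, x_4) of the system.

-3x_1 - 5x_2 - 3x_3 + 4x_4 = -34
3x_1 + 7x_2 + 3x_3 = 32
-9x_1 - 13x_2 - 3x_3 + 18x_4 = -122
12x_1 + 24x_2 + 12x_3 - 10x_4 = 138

(1, 5, -2, -3)

Forward elimination on [A|b]:
R2 <- R2 - (-1)*R1:  [  0   2   0   4  -2 ]
R3 <- R3 - (3)*R1:  [   0    2    6    6  -20 ]
R4 <- R4 - (-4)*R1:  [ 0  4  0  6  2 ]
R3 <- R3 - (1)*R2:  [   0    0    6    2  -18 ]
R4 <- R4 - (2)*R2:  [  0   0   0  -2   6 ]
Row echelon form:
[ -3  -5  -3   4  |  -34 ]
[  0   2   0   4  |   -2 ]
[  0   0   6   2  |  -18 ]
[  0   0   0  -2  |    6 ]
Back-substitution:
x_4 = (6) / -2 = -3
x_3 = (-18 - (2)*(-3)) / 6 = -2
x_2 = (-2 - (4)*(-3)) / 2 = 5
x_1 = (-34 - (-5)*(5) - (-3)*(-2) - (4)*(-3)) / -3 = 1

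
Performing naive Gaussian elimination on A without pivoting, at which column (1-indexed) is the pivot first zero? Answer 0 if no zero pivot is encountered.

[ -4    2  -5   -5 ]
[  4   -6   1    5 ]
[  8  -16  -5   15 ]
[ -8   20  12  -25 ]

first zero-pivot column = 0

Naive forward elimination:
R2 <- R2 - (-1)*R1:  [  0  -4  -4   0 ]
R3 <- R3 - (-2)*R1:  [   0  -12  -15    5 ]
R4 <- R4 - (2)*R1:  [   0   16   22  -15 ]
R3 <- R3 - (3)*R2:  [  0   0  -3   5 ]
R4 <- R4 - (-4)*R2:  [   0    0    6  -15 ]
R4 <- R4 - (-2)*R3:  [  0   0   0  -5 ]
All pivots nonzero; naive elimination completes without hitting a zero pivot.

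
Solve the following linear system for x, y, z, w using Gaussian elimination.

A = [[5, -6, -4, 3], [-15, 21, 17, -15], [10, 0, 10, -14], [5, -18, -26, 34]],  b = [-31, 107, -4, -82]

Forward elimination on [A|b]:
R2 <- R2 - (-3)*R1:  [  0   3   5  -6  14 ]
R3 <- R3 - (2)*R1:  [   0   12   18  -20   58 ]
R4 <- R4 - (1)*R1:  [   0  -12  -22   31  -51 ]
R3 <- R3 - (4)*R2:  [  0   0  -2   4   2 ]
R4 <- R4 - (-4)*R2:  [  0   0  -2   7   5 ]
R4 <- R4 - (1)*R3:  [ 0  0  0  3  3 ]
Row echelon form:
[ 5  -6  -4   3  |  -31 ]
[ 0   3   5  -6  |   14 ]
[ 0   0  -2   4  |    2 ]
[ 0   0   0   3  |    3 ]
Back-substitution:
w = (3) / 3 = 1
z = (2 - (4)*(1)) / -2 = 1
y = (14 - (5)*(1) - (-6)*(1)) / 3 = 5
x = (-31 - (-6)*(5) - (-4)*(1) - (3)*(1)) / 5 = 0

(0, 5, 1, 1)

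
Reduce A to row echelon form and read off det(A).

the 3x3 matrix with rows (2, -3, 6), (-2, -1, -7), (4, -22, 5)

det(A) = 24

Forward elimination:
R2 <- R2 - (-1)*R1:  [  0  -4  -1 ]
R3 <- R3 - (2)*R1:  [   0  -16   -7 ]
R3 <- R3 - (4)*R2:  [  0   0  -3 ]
Upper-triangular form:
[ 2  -3   6 ]
[ 0  -4  -1 ]
[ 0   0  -3 ]
det(A) = (-1)^0 * (2) * (-4) * (-3) = 24  (0 row swaps -> sign +1)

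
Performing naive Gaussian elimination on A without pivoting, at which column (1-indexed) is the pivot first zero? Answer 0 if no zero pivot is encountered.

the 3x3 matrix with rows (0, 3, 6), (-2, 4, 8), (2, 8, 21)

first zero-pivot column = 1

Naive forward elimination:
Pivot entry (1,1) is zero but row 2 has -2 in column 1 -> naive elimination stops; a row interchange (e.g. R1 <-> R2) would be required here.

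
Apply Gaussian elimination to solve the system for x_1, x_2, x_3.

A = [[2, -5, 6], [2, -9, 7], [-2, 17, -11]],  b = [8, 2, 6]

Forward elimination on [A|b]:
R2 <- R2 - (1)*R1:  [  0  -4   1  -6 ]
R3 <- R3 - (-1)*R1:  [  0  12  -5  14 ]
R3 <- R3 - (-3)*R2:  [  0   0  -2  -4 ]
Row echelon form:
[ 2  -5   6  |   8 ]
[ 0  -4   1  |  -6 ]
[ 0   0  -2  |  -4 ]
Back-substitution:
x_3 = (-4) / -2 = 2
x_2 = (-6 - (1)*(2)) / -4 = 2
x_1 = (8 - (-5)*(2) - (6)*(2)) / 2 = 3

(3, 2, 2)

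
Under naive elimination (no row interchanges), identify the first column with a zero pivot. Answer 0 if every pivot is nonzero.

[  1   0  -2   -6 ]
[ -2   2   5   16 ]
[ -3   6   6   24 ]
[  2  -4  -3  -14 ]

first zero-pivot column = 4

Naive forward elimination:
R2 <- R2 - (-2)*R1:  [ 0  2  1  4 ]
R3 <- R3 - (-3)*R1:  [ 0  6  0  6 ]
R4 <- R4 - (2)*R1:  [  0  -4   1  -2 ]
R3 <- R3 - (3)*R2:  [  0   0  -3  -6 ]
R4 <- R4 - (-2)*R2:  [ 0  0  3  6 ]
R4 <- R4 - (-1)*R3:  [ 0  0  0  0 ]
Matrix at this point:
[ 1  0  -2  -6 ]
[ 0  2   1   4 ]
[ 0  0  -3  -6 ]
[ 0  0   0   0 ]
Pivot entry (4,4) in the last row is zero and there are no rows below to swap with -> zero pivot in column 4 (A is singular).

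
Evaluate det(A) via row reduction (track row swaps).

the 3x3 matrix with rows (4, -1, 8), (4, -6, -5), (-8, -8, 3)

det(A) = -900

Forward elimination:
R2 <- R2 - (1)*R1:  [   0   -5  -13 ]
R3 <- R3 - (-2)*R1:  [   0  -10   19 ]
R3 <- R3 - (2)*R2:  [  0   0  45 ]
Upper-triangular form:
[ 4  -1    8 ]
[ 0  -5  -13 ]
[ 0   0   45 ]
det(A) = (-1)^0 * (4) * (-5) * (45) = -900  (0 row swaps -> sign +1)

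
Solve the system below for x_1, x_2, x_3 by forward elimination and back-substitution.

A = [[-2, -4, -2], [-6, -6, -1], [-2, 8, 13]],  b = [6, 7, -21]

(0, -1, -1)

Forward elimination on [A|b]:
R2 <- R2 - (3)*R1:  [   0    6    5  -11 ]
R3 <- R3 - (1)*R1:  [   0   12   15  -27 ]
R3 <- R3 - (2)*R2:  [  0   0   5  -5 ]
Row echelon form:
[ -2  -4  -2  |    6 ]
[  0   6   5  |  -11 ]
[  0   0   5  |   -5 ]
Back-substitution:
x_3 = (-5) / 5 = -1
x_2 = (-11 - (5)*(-1)) / 6 = -1
x_1 = (6 - (-4)*(-1) - (-2)*(-1)) / -2 = 0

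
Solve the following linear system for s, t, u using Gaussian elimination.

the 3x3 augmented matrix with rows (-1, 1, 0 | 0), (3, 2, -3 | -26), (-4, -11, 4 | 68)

Forward elimination on [A|b]:
R2 <- R2 - (-3)*R1:  [   0    5   -3  -26 ]
R3 <- R3 - (4)*R1:  [   0  -15    4   68 ]
R3 <- R3 - (-3)*R2:  [   0    0   -5  -10 ]
Row echelon form:
[ -1  1   0  |    0 ]
[  0  5  -3  |  -26 ]
[  0  0  -5  |  -10 ]
Back-substitution:
u = (-10) / -5 = 2
t = (-26 - (-3)*(2)) / 5 = -4
s = (0 - (1)*(-4)) / -1 = -4

(-4, -4, 2)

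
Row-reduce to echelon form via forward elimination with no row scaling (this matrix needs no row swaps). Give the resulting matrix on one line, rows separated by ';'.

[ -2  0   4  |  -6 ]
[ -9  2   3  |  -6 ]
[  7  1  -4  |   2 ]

Forward elimination:
R2 <- R2 - (9/2)*R1:  [   0    2  -15   21 ]
R3 <- R3 - (-7/2)*R1:  [   0    1   10  -19 ]
R3 <- R3 - (1/2)*R2:  [     0      0   35/2  -59/2 ]
Row echelon form:
[ -2  0     4  |     -6 ]
[  0  2   -15  |     21 ]
[  0  0  35/2  |  -59/2 ]

REF = [-2 0 4 -6; 0 2 -15 21; 0 0 35/2 -59/2]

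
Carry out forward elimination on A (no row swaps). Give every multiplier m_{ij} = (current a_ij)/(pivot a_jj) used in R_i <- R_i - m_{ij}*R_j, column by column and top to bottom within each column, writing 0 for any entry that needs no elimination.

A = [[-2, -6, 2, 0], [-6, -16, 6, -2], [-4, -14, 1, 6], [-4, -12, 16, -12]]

Forward elimination:
R2 <- R2 - (3)*R1:  [  0   2   0  -2 ]
R3 <- R3 - (2)*R1:  [  0  -2  -3   6 ]
R4 <- R4 - (2)*R1:  [   0    0   12  -12 ]
R3 <- R3 - (-1)*R2:  [  0   0  -3   4 ]
R4: entry in column 2 is already 0 -> m_{42} = 0 (no row operation needed)
R4 <- R4 - (-4)*R3:  [ 0  0  0  4 ]
Multipliers (in order of application): m_{21} = 3, m_{31} = 2, m_{41} = 2, m_{32} = -1, m_{42} = 0, m_{43} = -4

multipliers: 3, 2, 2, -1, 0, -4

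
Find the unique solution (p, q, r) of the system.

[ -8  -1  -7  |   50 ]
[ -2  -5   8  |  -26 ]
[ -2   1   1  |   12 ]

Forward elimination on [A|b]:
R2 <- R2 - (1/4)*R1:  [     0  -19/4   39/4  -77/2 ]
R3 <- R3 - (1/4)*R1:  [    0   5/4  11/4  -1/2 ]
R3 <- R3 - (-5/19)*R2:  [       0        0   101/19  -202/19 ]
Row echelon form:
[ -8     -1      -7  |       50 ]
[  0  -19/4    39/4  |    -77/2 ]
[  0      0  101/19  |  -202/19 ]
Back-substitution:
r = (-202/19) / (101/19) = -2
q = (-77/2 - (39/4)*(-2)) / (-19/4) = 4
p = (50 - (-1)*(4) - (-7)*(-2)) / -8 = -5

(-5, 4, -2)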